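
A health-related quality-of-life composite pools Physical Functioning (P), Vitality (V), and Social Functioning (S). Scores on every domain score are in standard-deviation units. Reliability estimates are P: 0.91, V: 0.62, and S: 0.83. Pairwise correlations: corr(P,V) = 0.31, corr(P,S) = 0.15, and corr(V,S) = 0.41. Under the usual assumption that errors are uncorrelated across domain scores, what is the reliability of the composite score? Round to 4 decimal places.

0.8650

Var(P+V+S) = 3 + 2·[0.31 + 0.15 + 0.41] = 3 + 1.74 = 4.74.
Under uncorrelated errors the observed covariances equal the true-score covariances, so only the own-variance terms attenuate.
True-score variance = [0.91 + 0.62 + 0.83] + 1.74 = 2.36 + 1.74 = 4.1.
Reliability = 4.1 / 4.74 = 0.8650.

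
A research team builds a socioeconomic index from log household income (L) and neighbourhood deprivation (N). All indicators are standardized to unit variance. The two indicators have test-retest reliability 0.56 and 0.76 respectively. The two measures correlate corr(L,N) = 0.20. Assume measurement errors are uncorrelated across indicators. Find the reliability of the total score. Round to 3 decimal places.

0.717

Var(L+N) = 2 + 2·[0.20] = 2 + 0.4 = 2.4.
With uncorrelated errors the cross-covariances are all true-score covariance, so they carry over unchanged; only the diagonal terms shrink to ρᵢσᵢ².
True-score variance = [0.56 + 0.76] + 0.4 = 1.32 + 0.4 = 1.72.
Reliability = 1.72 / 2.4 = 0.717.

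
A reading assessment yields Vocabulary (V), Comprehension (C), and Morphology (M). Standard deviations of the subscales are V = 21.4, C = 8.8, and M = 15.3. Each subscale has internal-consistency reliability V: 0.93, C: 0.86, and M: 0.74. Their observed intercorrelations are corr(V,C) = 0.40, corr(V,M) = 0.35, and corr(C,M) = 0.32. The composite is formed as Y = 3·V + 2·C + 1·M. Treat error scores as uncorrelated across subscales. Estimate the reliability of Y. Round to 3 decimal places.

Var(Y) = 3²·21.4² + 2²·8.8² + 15.3² + 2·[6·21.4·8.8·0.40 + 3·21.4·15.3·0.35 + 2·8.8·15.3·0.32] = 4665.49 + 1763.86 = 6429.35.
Because errors are independent across components, Cov(Tᵢ,Tⱼ) = Cov(Xᵢ,Xⱼ); the off-diagonal part of the true-score variance is the same as above.
True-score variance = [3²·21.4²·0.93 + 2²·8.8²·0.86 + 15.3²·0.74] + 1763.86 = 4272.75 + 1763.86 = 6036.6.
Reliability = 6036.6 / 6429.35 = 0.939.

0.939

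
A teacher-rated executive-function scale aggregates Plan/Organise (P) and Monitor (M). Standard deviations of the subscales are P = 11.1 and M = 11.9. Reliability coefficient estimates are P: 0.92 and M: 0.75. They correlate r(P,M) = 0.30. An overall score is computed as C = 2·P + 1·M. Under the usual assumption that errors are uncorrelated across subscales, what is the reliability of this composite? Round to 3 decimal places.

Var(C) = 2²·11.1² + 11.9² + 2·[2·11.1·11.9·0.30] = 634.45 + 158.508 = 792.958.
Under uncorrelated errors the observed covariances equal the true-score covariances, so only the own-variance terms attenuate.
True-score variance = [2²·11.1²·0.92 + 11.9²·0.75] + 158.508 = 559.62 + 158.508 = 718.128.
Reliability = 718.128 / 792.958 = 0.906.

0.906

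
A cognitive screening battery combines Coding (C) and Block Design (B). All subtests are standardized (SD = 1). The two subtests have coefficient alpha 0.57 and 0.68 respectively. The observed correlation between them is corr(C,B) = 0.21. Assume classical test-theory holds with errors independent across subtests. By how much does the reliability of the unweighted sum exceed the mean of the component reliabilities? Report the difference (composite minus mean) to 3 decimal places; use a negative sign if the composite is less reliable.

0.065

Var(sum) = 2 + 0.42 = 2.42; true-score variance = 1.25 + 0.42 = 1.67; composite reliability = 0.6901.
Mean component reliability = 0.6250.
Difference = 0.6901 − 0.6250 = 0.065.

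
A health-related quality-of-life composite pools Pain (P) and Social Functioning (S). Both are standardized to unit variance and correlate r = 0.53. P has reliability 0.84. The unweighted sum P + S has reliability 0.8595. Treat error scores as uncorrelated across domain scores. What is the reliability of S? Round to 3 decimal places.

Var(P+S) = 2 + 2·0.53 = 3.060.
True-score variance = ρ_P + ρ_S + 2·0.53, so 0.8595 = (0.84 + ρ_S + 1.06) / 3.060.
ρ_S = 0.8595·3.060 − 0.84 − 1.06 = 0.730.

0.730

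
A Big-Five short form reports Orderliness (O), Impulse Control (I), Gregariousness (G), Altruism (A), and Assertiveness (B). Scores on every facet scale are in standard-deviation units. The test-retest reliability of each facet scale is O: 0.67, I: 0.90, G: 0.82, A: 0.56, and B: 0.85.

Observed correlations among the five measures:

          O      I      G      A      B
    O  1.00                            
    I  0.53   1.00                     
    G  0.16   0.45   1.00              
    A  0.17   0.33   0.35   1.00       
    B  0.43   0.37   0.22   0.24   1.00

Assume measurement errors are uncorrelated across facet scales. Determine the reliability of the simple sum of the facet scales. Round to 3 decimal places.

0.896

Var(O+I+G+A+B) = 5 + 2·[0.53 + 0.16 + 0.17 + 0.43 + 0.45 + 0.33 + 0.37 + 0.35 + 0.22 + 0.24] = 5 + 6.5 = 11.5.
With uncorrelated errors the cross-covariances are all true-score covariance, so they carry over unchanged; only the diagonal terms shrink to ρᵢσᵢ².
True-score variance = [0.67 + 0.90 + 0.82 + 0.56 + 0.85] + 6.5 = 3.8 + 6.5 = 10.3.
Reliability = 10.3 / 11.5 = 0.896.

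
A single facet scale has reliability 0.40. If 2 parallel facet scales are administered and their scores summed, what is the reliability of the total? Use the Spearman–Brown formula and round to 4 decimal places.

ρ_k = kρ / (1 + (k−1)ρ) = 2·0.40 / (1 + 1·0.40) = 0.800 / 1.400 = 0.5714.

0.5714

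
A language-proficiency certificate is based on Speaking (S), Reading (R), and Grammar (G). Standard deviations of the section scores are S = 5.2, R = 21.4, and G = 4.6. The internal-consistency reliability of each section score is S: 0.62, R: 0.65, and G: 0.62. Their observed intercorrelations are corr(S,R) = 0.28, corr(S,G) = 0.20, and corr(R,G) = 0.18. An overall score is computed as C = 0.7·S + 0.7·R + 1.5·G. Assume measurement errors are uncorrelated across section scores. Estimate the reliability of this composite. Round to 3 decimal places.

Var(C) = 0.7²·5.2² + 0.7²·21.4² + 1.5²·4.6² + 2·[0.49·5.2·21.4·0.28 + 1.05·5.2·4.6·0.20 + 1.05·21.4·4.6·0.18] = 285.26 + 77.792 = 363.052.
With uncorrelated errors the cross-covariances are all true-score covariance, so they carry over unchanged; only the diagonal terms shrink to ρᵢσᵢ².
True-score variance = [0.7²·5.2²·0.62 + 0.7²·21.4²·0.65 + 1.5²·4.6²·0.62] + 77.792 = 183.593 + 77.792 = 261.385.
Reliability = 261.385 / 363.052 = 0.720.

0.720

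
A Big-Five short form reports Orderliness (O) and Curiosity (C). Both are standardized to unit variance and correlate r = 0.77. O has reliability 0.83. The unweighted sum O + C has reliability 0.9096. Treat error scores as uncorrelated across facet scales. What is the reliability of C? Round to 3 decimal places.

Var(O+C) = 2 + 2·0.77 = 3.540.
True-score variance = ρ_O + ρ_C + 2·0.77, so 0.9096 = (0.83 + ρ_C + 1.54) / 3.540.
ρ_C = 0.9096·3.540 − 0.83 − 1.54 = 0.850.

0.850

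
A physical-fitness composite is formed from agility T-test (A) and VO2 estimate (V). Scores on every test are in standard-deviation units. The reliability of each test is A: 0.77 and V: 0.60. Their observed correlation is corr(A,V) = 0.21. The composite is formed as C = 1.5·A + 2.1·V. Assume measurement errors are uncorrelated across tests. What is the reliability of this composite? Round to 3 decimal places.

Var(C) = 1.5² + 2.1² + 2·[3.15·0.21] = 6.66 + 1.323 = 7.983.
With uncorrelated errors the cross-covariances are all true-score covariance, so they carry over unchanged; only the diagonal terms shrink to ρᵢσᵢ².
True-score variance = [1.5²·0.77 + 2.1²·0.60] + 1.323 = 4.3785 + 1.323 = 5.7015.
Reliability = 5.7015 / 7.983 = 0.714.

0.714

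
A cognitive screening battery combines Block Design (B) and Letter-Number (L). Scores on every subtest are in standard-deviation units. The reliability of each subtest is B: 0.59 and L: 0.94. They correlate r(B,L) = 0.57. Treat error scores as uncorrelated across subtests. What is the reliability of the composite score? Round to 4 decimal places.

0.8503

Var(B+L) = 2 + 2·[0.57] = 2 + 1.14 = 3.14.
With uncorrelated errors the cross-covariances are all true-score covariance, so they carry over unchanged; only the diagonal terms shrink to ρᵢσᵢ².
True-score variance = [0.59 + 0.94] + 1.14 = 1.53 + 1.14 = 2.67.
Reliability = 2.67 / 3.14 = 0.8503.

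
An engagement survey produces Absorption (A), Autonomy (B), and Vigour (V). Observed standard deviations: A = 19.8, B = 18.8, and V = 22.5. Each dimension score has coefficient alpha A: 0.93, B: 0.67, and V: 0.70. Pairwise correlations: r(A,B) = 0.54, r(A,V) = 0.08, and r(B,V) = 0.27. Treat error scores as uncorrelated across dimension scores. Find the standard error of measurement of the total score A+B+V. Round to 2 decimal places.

17.20

Var(total) = 1251.73 + 701.719 = 1953.45.
True-score variance = 955.777 + 701.719 = 1657.5, so reliability = 0.8485.
Error variance = 1953.45 − 1657.5 = 295.953; SEM = √295.953 = 17.20.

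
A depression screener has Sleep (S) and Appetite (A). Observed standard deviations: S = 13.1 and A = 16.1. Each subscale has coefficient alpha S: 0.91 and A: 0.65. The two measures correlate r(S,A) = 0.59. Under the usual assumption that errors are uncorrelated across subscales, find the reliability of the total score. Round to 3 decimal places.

Var(S+A) = 13.1² + 16.1² + 2·[13.1·16.1·0.59] = 430.82 + 248.874 = 679.694.
With uncorrelated errors the cross-covariances are all true-score covariance, so they carry over unchanged; only the diagonal terms shrink to ρᵢσᵢ².
True-score variance = [13.1²·0.91 + 16.1²·0.65] + 248.874 = 324.652 + 248.874 = 573.525.
Reliability = 573.525 / 679.694 = 0.844.

0.844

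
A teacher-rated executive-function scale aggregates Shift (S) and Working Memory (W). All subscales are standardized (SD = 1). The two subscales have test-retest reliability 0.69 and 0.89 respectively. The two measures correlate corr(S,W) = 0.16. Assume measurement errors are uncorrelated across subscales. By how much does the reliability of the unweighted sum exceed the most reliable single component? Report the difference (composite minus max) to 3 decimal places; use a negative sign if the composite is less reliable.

Var(sum) = 2 + 0.32 = 2.32; true-score variance = 1.58 + 0.32 = 1.9; composite reliability = 0.8190.
Max component reliability = 0.8900.
Difference = 0.8190 − 0.8900 = -0.071.

-0.071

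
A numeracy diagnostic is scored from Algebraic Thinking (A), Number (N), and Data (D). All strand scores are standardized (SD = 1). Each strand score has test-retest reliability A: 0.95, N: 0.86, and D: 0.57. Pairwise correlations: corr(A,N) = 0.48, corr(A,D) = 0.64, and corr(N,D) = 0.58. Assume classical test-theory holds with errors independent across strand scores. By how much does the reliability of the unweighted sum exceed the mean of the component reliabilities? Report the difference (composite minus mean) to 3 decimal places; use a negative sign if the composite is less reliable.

0.110

Var(sum) = 3 + 3.4 = 6.4; true-score variance = 2.38 + 3.4 = 5.78; composite reliability = 0.9031.
Mean component reliability = 0.7933.
Difference = 0.9031 − 0.7933 = 0.110.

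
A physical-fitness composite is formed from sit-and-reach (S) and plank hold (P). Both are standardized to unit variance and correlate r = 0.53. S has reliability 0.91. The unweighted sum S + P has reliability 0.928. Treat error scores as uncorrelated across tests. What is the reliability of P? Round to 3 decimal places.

0.870

Var(S+P) = 2 + 2·0.53 = 3.060.
True-score variance = ρ_S + ρ_P + 2·0.53, so 0.928 = (0.91 + ρ_P + 1.06) / 3.060.
ρ_P = 0.928·3.060 − 0.91 − 1.06 = 0.870.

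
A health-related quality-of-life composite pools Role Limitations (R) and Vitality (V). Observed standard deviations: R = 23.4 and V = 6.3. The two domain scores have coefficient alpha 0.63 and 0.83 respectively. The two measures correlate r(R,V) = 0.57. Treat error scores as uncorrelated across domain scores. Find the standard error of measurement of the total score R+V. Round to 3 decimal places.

14.469

Var(total) = 587.25 + 168.059 = 755.309.
True-score variance = 377.905 + 168.059 = 545.964, so reliability = 0.7228.
Error variance = 755.309 − 545.964 = 209.345; SEM = √209.345 = 14.469.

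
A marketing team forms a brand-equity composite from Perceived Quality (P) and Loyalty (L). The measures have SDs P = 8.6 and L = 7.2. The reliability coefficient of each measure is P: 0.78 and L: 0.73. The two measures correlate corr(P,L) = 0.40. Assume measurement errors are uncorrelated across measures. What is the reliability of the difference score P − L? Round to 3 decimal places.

Var(P−L) = 8.6² + 7.2² − 2·8.6·7.2·0.40 = 125.8 − 49.536 = 76.264.
Under uncorrelated errors the observed covariances equal the true-score covariances, so only the own-variance terms attenuate.
True-score variance = [8.6²·0.78 + 7.2²·0.73] − 49.536 = 95.532 − 49.536 = 45.996.
Reliability = 45.996 / 76.264 = 0.603.

0.603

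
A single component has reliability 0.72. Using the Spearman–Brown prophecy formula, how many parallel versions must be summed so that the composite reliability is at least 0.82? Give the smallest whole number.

2

k ≥ ρ*(1−ρ₁)/(ρ₁(1−ρ*)) = 0.82·0.28 / (0.72·0.18) = 1.772.
Smallest integer k = 2.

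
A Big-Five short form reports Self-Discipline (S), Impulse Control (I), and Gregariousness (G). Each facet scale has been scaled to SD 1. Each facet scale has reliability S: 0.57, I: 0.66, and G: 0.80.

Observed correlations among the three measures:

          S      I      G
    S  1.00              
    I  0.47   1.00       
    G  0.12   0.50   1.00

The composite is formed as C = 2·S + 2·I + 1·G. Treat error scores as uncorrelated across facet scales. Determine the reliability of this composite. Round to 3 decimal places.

0.785

Var(C) = 2² + 2² + 1 + 2·[4·0.47 + 2·0.12 + 2·0.50] = 9 + 6.24 = 15.24.
Because errors are independent across components, Cov(Tᵢ,Tⱼ) = Cov(Xᵢ,Xⱼ); the off-diagonal part of the true-score variance is the same as above.
True-score variance = [2²·0.57 + 2²·0.66 + 0.80] + 6.24 = 5.72 + 6.24 = 11.96.
Reliability = 11.96 / 15.24 = 0.785.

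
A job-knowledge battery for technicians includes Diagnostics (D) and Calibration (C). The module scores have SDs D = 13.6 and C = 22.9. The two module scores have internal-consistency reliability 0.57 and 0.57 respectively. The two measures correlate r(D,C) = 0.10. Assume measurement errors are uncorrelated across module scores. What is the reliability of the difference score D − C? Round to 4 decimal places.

Var(D−C) = 13.6² + 22.9² − 2·13.6·22.9·0.10 = 709.37 − 62.288 = 647.082.
With uncorrelated errors the cross-covariances are all true-score covariance, so they carry over unchanged; only the diagonal terms shrink to ρᵢσᵢ².
True-score variance = [13.6²·0.57 + 22.9²·0.57] − 62.288 = 404.341 − 62.288 = 342.053.
Reliability = 342.053 / 647.082 = 0.5286.

0.5286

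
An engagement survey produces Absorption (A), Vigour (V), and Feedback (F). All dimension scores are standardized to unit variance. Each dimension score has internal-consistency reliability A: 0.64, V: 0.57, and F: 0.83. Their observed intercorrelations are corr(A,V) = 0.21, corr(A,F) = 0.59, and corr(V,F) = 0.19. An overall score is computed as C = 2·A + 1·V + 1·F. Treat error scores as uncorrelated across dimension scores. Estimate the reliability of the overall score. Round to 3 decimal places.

Var(C) = 2² + 1 + 1 + 2·[2·0.21 + 2·0.59 + 0.19] = 6 + 3.58 = 9.58.
Under uncorrelated errors the observed covariances equal the true-score covariances, so only the own-variance terms attenuate.
True-score variance = [2²·0.64 + 0.57 + 0.83] + 3.58 = 3.96 + 3.58 = 7.54.
Reliability = 7.54 / 9.58 = 0.787.

0.787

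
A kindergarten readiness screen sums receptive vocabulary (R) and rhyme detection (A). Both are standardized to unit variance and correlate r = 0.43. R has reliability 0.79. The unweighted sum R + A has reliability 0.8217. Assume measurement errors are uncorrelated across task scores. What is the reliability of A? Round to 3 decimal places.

0.700

Var(R+A) = 2 + 2·0.43 = 2.860.
True-score variance = ρ_R + ρ_A + 2·0.43, so 0.8217 = (0.79 + ρ_A + 0.86) / 2.860.
ρ_A = 0.8217·2.860 − 0.79 − 0.86 = 0.700.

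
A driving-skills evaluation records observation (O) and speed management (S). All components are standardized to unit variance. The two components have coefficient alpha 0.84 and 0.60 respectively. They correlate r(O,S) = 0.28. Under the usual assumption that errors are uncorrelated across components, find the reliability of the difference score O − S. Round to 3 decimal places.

0.611

Var(O−S) = 1 + 1 − 2·0.28 = 2 − 0.56 = 1.44.
With uncorrelated errors the cross-covariances are all true-score covariance, so they carry over unchanged; only the diagonal terms shrink to ρᵢσᵢ².
True-score variance = [0.84 + 0.60] − 0.56 = 1.44 − 0.56 = 0.88.
Reliability = 0.88 / 1.44 = 0.611.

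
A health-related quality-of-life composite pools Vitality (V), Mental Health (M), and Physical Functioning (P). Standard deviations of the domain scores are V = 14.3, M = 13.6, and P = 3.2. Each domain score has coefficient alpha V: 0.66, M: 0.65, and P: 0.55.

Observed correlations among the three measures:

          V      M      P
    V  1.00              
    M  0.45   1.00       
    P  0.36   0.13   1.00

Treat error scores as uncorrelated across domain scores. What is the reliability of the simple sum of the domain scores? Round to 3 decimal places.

Var(V+M+P) = 14.3² + 13.6² + 3.2² + 2·[14.3·13.6·0.45 + 14.3·3.2·0.36 + 13.6·3.2·0.13] = 399.69 + 219.294 = 618.984.
With uncorrelated errors the cross-covariances are all true-score covariance, so they carry over unchanged; only the diagonal terms shrink to ρᵢσᵢ².
True-score variance = [14.3²·0.66 + 13.6²·0.65 + 3.2²·0.55] + 219.294 = 260.819 + 219.294 = 480.114.
Reliability = 480.114 / 618.984 = 0.776.

0.776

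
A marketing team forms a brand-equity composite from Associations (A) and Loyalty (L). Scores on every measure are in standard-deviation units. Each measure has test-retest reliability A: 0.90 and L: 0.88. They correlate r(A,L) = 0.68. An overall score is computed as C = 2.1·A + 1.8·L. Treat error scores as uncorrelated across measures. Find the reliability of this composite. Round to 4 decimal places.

Var(C) = 2.1² + 1.8² + 2·[3.78·0.68] = 7.65 + 5.1408 = 12.7908.
Under uncorrelated errors the observed covariances equal the true-score covariances, so only the own-variance terms attenuate.
True-score variance = [2.1²·0.90 + 1.8²·0.88] + 5.1408 = 6.8202 + 5.1408 = 11.961.
Reliability = 11.961 / 12.7908 = 0.9351.

0.9351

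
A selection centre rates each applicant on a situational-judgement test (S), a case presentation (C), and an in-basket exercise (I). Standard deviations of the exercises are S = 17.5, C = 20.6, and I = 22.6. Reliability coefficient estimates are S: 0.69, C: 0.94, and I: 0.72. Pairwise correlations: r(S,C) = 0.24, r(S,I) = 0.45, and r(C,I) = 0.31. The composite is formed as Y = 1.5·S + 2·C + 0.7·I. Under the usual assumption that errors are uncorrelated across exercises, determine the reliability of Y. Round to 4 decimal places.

0.9020

Var(Y) = 1.5²·17.5² + 2²·20.6² + 0.7²·22.6² + 2·[3·17.5·20.6·0.24 + 1.05·17.5·22.6·0.45 + 1.4·20.6·22.6·0.31] = 2636.77 + 1296.97 = 3933.75.
Because errors are independent across components, Cov(Tᵢ,Tⱼ) = Cov(Xᵢ,Xⱼ); the off-diagonal part of the true-score variance is the same as above.
True-score variance = [1.5²·17.5²·0.69 + 2²·20.6²·0.94 + 0.7²·22.6²·0.72] + 1296.97 = 2251.24 + 1296.97 = 3548.22.
Reliability = 3548.22 / 3933.75 = 0.9020.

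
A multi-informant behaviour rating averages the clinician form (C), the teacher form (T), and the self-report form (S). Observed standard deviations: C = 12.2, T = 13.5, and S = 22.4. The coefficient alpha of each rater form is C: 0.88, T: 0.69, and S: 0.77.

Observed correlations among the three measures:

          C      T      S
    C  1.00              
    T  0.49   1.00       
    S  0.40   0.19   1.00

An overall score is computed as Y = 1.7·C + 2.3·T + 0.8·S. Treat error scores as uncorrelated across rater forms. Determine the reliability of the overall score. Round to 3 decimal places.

0.851

Var(Y) = 1.7²·12.2² + 2.3²·13.5² + 0.8²·22.4² + 2·[3.91·12.2·13.5·0.49 + 1.36·12.2·22.4·0.40 + 1.84·13.5·22.4·0.19] = 1715.38 + 1139.86 = 2855.24.
Under uncorrelated errors the observed covariances equal the true-score covariances, so only the own-variance terms attenuate.
True-score variance = [1.7²·12.2²·0.88 + 2.3²·13.5²·0.69 + 0.8²·22.4²·0.77] + 1139.86 = 1291.03 + 1139.86 = 2430.89.
Reliability = 2430.89 / 2855.24 = 0.851.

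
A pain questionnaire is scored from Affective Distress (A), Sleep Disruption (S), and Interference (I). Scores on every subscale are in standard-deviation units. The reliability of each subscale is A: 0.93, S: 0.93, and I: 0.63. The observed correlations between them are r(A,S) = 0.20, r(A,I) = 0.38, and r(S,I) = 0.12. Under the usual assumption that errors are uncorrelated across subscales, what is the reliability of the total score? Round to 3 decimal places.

0.884

Var(A+S+I) = 3 + 2·[0.20 + 0.38 + 0.12] = 3 + 1.4 = 4.4.
With uncorrelated errors the cross-covariances are all true-score covariance, so they carry over unchanged; only the diagonal terms shrink to ρᵢσᵢ².
True-score variance = [0.93 + 0.93 + 0.63] + 1.4 = 2.49 + 1.4 = 3.89.
Reliability = 3.89 / 4.4 = 0.884.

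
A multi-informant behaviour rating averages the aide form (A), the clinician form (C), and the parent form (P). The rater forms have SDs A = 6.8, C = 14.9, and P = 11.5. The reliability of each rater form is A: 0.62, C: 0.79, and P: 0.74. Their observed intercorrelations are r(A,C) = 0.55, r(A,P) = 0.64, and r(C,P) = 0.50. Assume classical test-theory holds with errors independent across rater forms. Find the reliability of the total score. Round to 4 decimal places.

Var(A+C+P) = 6.8² + 14.9² + 11.5² + 2·[6.8·14.9·0.55 + 6.8·11.5·0.64 + 14.9·11.5·0.50] = 400.5 + 382.898 = 783.398.
With uncorrelated errors the cross-covariances are all true-score covariance, so they carry over unchanged; only the diagonal terms shrink to ρᵢσᵢ².
True-score variance = [6.8²·0.62 + 14.9²·0.79 + 11.5²·0.74] + 382.898 = 301.922 + 382.898 = 684.82.
Reliability = 684.82 / 783.398 = 0.8742.

0.8742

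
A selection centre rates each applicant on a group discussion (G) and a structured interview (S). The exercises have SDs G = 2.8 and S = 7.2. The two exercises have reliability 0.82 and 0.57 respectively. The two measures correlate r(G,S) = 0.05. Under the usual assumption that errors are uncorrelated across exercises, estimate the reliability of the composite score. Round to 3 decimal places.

Var(G+S) = 2.8² + 7.2² + 2·[2.8·7.2·0.05] = 59.68 + 2.016 = 61.696.
Under uncorrelated errors the observed covariances equal the true-score covariances, so only the own-variance terms attenuate.
True-score variance = [2.8²·0.82 + 7.2²·0.57] + 2.016 = 35.9776 + 2.016 = 37.9936.
Reliability = 37.9936 / 61.696 = 0.616.

0.616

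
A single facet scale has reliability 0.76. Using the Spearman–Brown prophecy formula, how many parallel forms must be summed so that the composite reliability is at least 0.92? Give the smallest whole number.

k ≥ ρ*(1−ρ₁)/(ρ₁(1−ρ*)) = 0.92·0.24 / (0.76·0.08) = 3.632.
Smallest integer k = 4.

4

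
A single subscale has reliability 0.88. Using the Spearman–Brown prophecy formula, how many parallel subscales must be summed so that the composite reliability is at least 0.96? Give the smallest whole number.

4

k ≥ ρ*(1−ρ₁)/(ρ₁(1−ρ*)) = 0.96·0.12 / (0.88·0.04) = 3.273.
Smallest integer k = 4.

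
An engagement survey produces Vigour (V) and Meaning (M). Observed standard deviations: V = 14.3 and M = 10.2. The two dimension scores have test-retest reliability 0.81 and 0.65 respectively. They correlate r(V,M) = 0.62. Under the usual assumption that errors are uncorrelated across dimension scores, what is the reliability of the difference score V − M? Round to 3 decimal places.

Var(V−M) = 14.3² + 10.2² − 2·14.3·10.2·0.62 = 308.53 − 180.866 = 127.664.
Under uncorrelated errors the observed covariances equal the true-score covariances, so only the own-variance terms attenuate.
True-score variance = [14.3²·0.81 + 10.2²·0.65] − 180.866 = 233.263 − 180.866 = 52.3965.
Reliability = 52.3965 / 127.664 = 0.410.

0.410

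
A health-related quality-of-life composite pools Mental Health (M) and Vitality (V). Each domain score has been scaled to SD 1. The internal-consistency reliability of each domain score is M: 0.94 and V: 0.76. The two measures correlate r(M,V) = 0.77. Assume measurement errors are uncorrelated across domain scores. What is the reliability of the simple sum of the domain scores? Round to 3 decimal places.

Var(M+V) = 2 + 2·[0.77] = 2 + 1.54 = 3.54.
With uncorrelated errors the cross-covariances are all true-score covariance, so they carry over unchanged; only the diagonal terms shrink to ρᵢσᵢ².
True-score variance = [0.94 + 0.76] + 1.54 = 1.7 + 1.54 = 3.24.
Reliability = 3.24 / 3.54 = 0.915.

0.915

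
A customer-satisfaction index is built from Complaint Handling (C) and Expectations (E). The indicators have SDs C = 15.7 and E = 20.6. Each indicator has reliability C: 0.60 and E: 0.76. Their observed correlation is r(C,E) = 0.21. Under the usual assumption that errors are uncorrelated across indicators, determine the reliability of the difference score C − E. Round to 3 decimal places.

0.625

Var(C−E) = 15.7² + 20.6² − 2·15.7·20.6·0.21 = 670.85 − 135.836 = 535.014.
Under uncorrelated errors the observed covariances equal the true-score covariances, so only the own-variance terms attenuate.
True-score variance = [15.7²·0.60 + 20.6²·0.76] − 135.836 = 470.408 − 135.836 = 334.571.
Reliability = 334.571 / 535.014 = 0.625.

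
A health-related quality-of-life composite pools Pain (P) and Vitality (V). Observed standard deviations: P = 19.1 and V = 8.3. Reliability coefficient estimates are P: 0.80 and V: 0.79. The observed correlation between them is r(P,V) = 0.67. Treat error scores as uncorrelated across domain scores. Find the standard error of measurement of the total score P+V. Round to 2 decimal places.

9.35

Var(total) = 433.7 + 212.43 = 646.13.
True-score variance = 346.271 + 212.43 = 558.701, so reliability = 0.8647.
Error variance = 646.13 − 558.701 = 87.4289; SEM = √87.4289 = 9.35.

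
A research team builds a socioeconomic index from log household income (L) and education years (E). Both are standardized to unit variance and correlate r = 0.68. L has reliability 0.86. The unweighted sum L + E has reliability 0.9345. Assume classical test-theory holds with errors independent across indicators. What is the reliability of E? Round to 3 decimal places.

0.920

Var(L+E) = 2 + 2·0.68 = 3.360.
True-score variance = ρ_L + ρ_E + 2·0.68, so 0.9345 = (0.86 + ρ_E + 1.36) / 3.360.
ρ_E = 0.9345·3.360 − 0.86 − 1.36 = 0.920.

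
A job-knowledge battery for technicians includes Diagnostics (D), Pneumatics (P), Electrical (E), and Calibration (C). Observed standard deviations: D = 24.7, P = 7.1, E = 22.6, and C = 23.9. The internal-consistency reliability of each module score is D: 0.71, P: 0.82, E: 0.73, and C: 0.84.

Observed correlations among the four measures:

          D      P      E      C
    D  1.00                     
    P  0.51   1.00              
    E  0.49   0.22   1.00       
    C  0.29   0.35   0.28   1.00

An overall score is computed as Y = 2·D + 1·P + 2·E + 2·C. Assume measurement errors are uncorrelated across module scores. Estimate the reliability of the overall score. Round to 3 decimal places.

Var(Y) = 2²·24.7² + 7.1² + 2²·22.6² + 2²·23.9² + 2·[2·24.7·7.1·0.51 + 4·24.7·22.6·0.49 + 4·24.7·23.9·0.29 + 2·7.1·22.6·0.22 + 2·7.1·23.9·0.35 + 4·22.6·23.9·0.28] = 6818.65 + 5504.23 = 12322.9.
Under uncorrelated errors the observed covariances equal the true-score covariances, so only the own-variance terms attenuate.
True-score variance = [2²·24.7²·0.71 + 7.1²·0.82 + 2²·22.6²·0.73 + 2²·23.9²·0.84] + 5504.23 = 5184.68 + 5504.23 = 10688.9.
Reliability = 10688.9 / 12322.9 = 0.867.

0.867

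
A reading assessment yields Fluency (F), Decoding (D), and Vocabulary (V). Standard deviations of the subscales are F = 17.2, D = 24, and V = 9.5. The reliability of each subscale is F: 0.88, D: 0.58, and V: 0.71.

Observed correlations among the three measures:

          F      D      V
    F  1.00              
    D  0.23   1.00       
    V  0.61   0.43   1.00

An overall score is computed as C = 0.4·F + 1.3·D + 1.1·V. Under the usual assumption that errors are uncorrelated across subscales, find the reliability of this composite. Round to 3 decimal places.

Var(C) = 0.4²·17.2² + 1.3²·24² + 1.1²·9.5² + 2·[0.52·17.2·24·0.23 + 0.44·17.2·9.5·0.61 + 1.43·24·9.5·0.43] = 1129.98 + 466.849 = 1596.83.
Under uncorrelated errors the observed covariances equal the true-score covariances, so only the own-variance terms attenuate.
True-score variance = [0.4²·17.2²·0.88 + 1.3²·24²·0.58 + 1.1²·9.5²·0.71] + 466.849 = 683.783 + 466.849 = 1150.63.
Reliability = 1150.63 / 1596.83 = 0.721.

0.721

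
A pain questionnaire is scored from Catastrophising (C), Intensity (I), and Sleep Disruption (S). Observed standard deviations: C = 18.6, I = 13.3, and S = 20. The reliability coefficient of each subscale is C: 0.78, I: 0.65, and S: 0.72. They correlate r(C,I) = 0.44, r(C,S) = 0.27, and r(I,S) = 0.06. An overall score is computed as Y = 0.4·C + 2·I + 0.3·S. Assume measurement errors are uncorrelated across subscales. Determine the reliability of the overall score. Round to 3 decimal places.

0.734

Var(Y) = 0.4²·18.6² + 2²·13.3² + 0.3²·20² + 2·[0.8·18.6·13.3·0.44 + 0.12·18.6·20·0.27 + 0.6·13.3·20·0.06] = 798.914 + 217.413 = 1016.33.
Under uncorrelated errors the observed covariances equal the true-score covariances, so only the own-variance terms attenuate.
True-score variance = [0.4²·18.6²·0.78 + 2²·13.3²·0.65 + 0.3²·20²·0.72] + 217.413 = 529.01 + 217.413 = 746.423.
Reliability = 746.423 / 1016.33 = 0.734.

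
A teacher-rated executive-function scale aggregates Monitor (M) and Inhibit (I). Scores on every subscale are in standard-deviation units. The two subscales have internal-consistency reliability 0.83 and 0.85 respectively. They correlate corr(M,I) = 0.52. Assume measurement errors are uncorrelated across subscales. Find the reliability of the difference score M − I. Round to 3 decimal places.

0.667

Var(M−I) = 1 + 1 − 2·0.52 = 2 − 1.04 = 0.96.
Because errors are independent across components, Cov(Tᵢ,Tⱼ) = Cov(Xᵢ,Xⱼ); the off-diagonal part of the true-score variance is the same as above.
True-score variance = [0.83 + 0.85] − 1.04 = 1.68 − 1.04 = 0.64.
Reliability = 0.64 / 0.96 = 0.667.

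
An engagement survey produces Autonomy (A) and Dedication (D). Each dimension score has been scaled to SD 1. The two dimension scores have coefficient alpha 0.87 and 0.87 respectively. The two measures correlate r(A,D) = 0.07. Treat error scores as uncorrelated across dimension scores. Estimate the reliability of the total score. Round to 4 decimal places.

Var(A+D) = 2 + 2·[0.07] = 2 + 0.14 = 2.14.
Under uncorrelated errors the observed covariances equal the true-score covariances, so only the own-variance terms attenuate.
True-score variance = [0.87 + 0.87] + 0.14 = 1.74 + 0.14 = 1.88.
Reliability = 1.88 / 2.14 = 0.8785.

0.8785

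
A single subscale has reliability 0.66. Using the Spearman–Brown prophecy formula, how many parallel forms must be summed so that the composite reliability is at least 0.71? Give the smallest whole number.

k ≥ ρ*(1−ρ₁)/(ρ₁(1−ρ*)) = 0.71·0.34 / (0.66·0.29) = 1.261.
Smallest integer k = 2.

2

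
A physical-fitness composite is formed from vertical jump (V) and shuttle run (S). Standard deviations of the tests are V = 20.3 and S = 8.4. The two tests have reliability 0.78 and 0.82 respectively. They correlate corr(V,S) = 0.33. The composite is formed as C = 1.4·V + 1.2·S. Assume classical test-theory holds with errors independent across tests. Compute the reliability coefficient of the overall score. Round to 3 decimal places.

0.822

Var(C) = 1.4²·20.3² + 1.2²·8.4² + 2·[1.68·20.3·8.4·0.33] = 909.303 + 189.073 = 1098.38.
Under uncorrelated errors the observed covariances equal the true-score covariances, so only the own-variance terms attenuate.
True-score variance = [1.4²·20.3²·0.78 + 1.2²·8.4²·0.82] + 189.073 = 713.32 + 189.073 = 902.393.
Reliability = 902.393 / 1098.38 = 0.822.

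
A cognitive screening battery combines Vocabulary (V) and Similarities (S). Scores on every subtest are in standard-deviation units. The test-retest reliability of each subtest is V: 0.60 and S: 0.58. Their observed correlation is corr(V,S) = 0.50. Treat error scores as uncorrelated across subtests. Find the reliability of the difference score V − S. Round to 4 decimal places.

0.1800

Var(V−S) = 1 + 1 − 2·0.50 = 2 − 1 = 1.
Because errors are independent across components, Cov(Tᵢ,Tⱼ) = Cov(Xᵢ,Xⱼ); the off-diagonal part of the true-score variance is the same as above.
True-score variance = [0.60 + 0.58] − 1 = 1.18 − 1 = 0.18.
Reliability = 0.18 / 1 = 0.1800.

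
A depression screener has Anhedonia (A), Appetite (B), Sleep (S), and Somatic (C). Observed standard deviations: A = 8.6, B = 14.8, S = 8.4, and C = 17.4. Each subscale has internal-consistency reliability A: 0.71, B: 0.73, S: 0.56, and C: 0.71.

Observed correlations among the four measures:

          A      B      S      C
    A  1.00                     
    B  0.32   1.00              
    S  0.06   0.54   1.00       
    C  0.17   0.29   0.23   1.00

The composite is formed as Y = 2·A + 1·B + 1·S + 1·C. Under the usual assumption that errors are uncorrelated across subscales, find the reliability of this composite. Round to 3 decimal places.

0.827

Var(Y) = 2²·8.6² + 14.8² + 8.4² + 17.4² + 2·[2·8.6·14.8·0.32 + 2·8.6·8.4·0.06 + 2·8.6·17.4·0.17 + 14.8·8.4·0.54 + 14.8·17.4·0.29 + 8.4·17.4·0.23] = 888.2 + 632.872 = 1521.07.
Under uncorrelated errors the observed covariances equal the true-score covariances, so only the own-variance terms attenuate.
True-score variance = [2²·8.6²·0.71 + 14.8²·0.73 + 8.4²·0.56 + 17.4²·0.71] + 632.872 = 624.419 + 632.872 = 1257.29.
Reliability = 1257.29 / 1521.07 = 0.827.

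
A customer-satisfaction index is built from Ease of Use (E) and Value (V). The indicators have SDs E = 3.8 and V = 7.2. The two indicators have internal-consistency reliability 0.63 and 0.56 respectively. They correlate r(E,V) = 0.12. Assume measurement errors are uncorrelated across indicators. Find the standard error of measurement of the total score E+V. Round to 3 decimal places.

5.306

Var(total) = 66.28 + 6.5664 = 72.8464.
True-score variance = 38.1276 + 6.5664 = 44.694, so reliability = 0.6135.
Error variance = 72.8464 − 44.694 = 28.1524; SEM = √28.1524 = 5.306.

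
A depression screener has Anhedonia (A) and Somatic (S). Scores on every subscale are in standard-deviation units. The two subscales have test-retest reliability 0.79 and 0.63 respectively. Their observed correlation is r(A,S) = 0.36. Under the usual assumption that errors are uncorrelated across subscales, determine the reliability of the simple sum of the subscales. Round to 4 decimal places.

Var(A+S) = 2 + 2·[0.36] = 2 + 0.72 = 2.72.
Under uncorrelated errors the observed covariances equal the true-score covariances, so only the own-variance terms attenuate.
True-score variance = [0.79 + 0.63] + 0.72 = 1.42 + 0.72 = 2.14.
Reliability = 2.14 / 2.72 = 0.7868.

0.7868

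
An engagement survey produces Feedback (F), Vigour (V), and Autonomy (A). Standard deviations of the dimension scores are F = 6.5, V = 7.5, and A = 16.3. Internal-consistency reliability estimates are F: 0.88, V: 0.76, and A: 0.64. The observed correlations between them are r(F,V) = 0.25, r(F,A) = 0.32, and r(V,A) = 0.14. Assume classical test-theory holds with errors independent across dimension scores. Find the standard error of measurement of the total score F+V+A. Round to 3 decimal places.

10.687

Var(total) = 364.19 + 126.413 = 490.603.
True-score variance = 249.972 + 126.413 = 376.385, so reliability = 0.7672.
Error variance = 490.603 − 376.385 = 114.218; SEM = √114.218 = 10.687.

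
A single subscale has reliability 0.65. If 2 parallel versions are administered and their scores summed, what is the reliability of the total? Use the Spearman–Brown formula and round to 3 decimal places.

0.788

ρ_k = kρ / (1 + (k−1)ρ) = 2·0.65 / (1 + 1·0.65) = 1.300 / 1.650 = 0.788.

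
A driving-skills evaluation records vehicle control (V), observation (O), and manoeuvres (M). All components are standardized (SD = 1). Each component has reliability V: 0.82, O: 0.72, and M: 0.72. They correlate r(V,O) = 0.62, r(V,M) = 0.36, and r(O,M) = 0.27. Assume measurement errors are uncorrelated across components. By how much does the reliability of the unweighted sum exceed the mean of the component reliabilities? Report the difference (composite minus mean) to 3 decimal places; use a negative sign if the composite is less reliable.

0.112

Var(sum) = 3 + 2.5 = 5.5; true-score variance = 2.26 + 2.5 = 4.76; composite reliability = 0.8655.
Mean component reliability = 0.7533.
Difference = 0.8655 − 0.7533 = 0.112.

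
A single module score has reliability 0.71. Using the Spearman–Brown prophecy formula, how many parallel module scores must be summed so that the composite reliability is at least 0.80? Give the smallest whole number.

2

k ≥ ρ*(1−ρ₁)/(ρ₁(1−ρ*)) = 0.80·0.29 / (0.71·0.20) = 1.634.
Smallest integer k = 2.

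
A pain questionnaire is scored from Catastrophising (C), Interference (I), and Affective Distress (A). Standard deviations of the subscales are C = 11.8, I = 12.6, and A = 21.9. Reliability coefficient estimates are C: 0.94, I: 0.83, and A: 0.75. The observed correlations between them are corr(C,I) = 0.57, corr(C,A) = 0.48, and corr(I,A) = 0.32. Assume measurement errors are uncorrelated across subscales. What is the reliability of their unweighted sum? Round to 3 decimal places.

Var(C+I+A) = 11.8² + 12.6² + 21.9² + 2·[11.8·12.6·0.57 + 11.8·21.9·0.48 + 12.6·21.9·0.32] = 777.61 + 594.18 = 1371.79.
Because errors are independent across components, Cov(Tᵢ,Tⱼ) = Cov(Xᵢ,Xⱼ); the off-diagonal part of the true-score variance is the same as above.
True-score variance = [11.8²·0.94 + 12.6²·0.83 + 21.9²·0.75] + 594.18 = 622.364 + 594.18 = 1216.54.
Reliability = 1216.54 / 1371.79 = 0.887.

0.887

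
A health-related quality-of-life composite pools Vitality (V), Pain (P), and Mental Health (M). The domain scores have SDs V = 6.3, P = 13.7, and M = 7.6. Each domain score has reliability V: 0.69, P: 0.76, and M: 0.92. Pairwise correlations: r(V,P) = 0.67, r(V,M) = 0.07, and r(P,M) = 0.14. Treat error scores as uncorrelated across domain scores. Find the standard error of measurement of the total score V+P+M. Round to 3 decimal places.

7.872

Var(total) = 285.14 + 151.512 = 436.652.
True-score variance = 223.17 + 151.512 = 374.682, so reliability = 0.8581.
Error variance = 436.652 − 374.682 = 61.9703; SEM = √61.9703 = 7.872.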